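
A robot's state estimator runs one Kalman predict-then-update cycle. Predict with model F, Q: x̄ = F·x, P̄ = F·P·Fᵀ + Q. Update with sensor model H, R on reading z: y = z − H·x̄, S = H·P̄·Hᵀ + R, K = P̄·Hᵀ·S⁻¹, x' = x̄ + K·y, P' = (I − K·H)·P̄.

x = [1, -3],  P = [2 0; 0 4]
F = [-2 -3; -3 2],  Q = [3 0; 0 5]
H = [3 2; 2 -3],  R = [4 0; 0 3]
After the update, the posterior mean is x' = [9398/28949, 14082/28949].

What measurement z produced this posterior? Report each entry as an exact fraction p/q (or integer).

z = [2, -1]

x̄ = F·x = [7, -9]
P̄ = F·P·Fᵀ + Q = [47 -12; -12 39]
S = H·P̄·Hᵀ + R = [439 108; 108 686]
K = P̄·Hᵀ·S⁻¹ = [33111/144745 22217/144745; 4404/28949 -13287/57898]
x' − x̄ = [-193245/28949, 274623/28949] = K·y
y = (KᵀK)⁻¹·Kᵀ·(x' − x̄) = [-1, -42]
z = y + H·x̄ = [-1, -42] + [3, 41] = [2, -1]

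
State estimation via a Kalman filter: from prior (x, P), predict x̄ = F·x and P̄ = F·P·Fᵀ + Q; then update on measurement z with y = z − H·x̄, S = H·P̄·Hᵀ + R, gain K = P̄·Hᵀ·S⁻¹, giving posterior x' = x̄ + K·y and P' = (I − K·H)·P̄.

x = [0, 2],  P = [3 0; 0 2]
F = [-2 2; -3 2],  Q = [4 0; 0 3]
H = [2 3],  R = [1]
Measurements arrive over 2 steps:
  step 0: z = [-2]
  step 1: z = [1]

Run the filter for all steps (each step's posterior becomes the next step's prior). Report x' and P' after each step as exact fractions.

step 0: x̄ = F·x = [4, 4]
step 0: P̄ = F·P·Fᵀ + Q = [24 26; 26 38]
step 0: y = z − H·x̄ = [-22]
step 0: S = H·P̄·Hᵀ + R = [751]
step 0: K = P̄·Hᵀ·S⁻¹ = [126/751; 166/751]
step 0: x' = x̄ + K·y = [232/751, -648/751]
step 0: P' = (I − K·H)·P̄ = [2148/751 -1390/751; -1390/751 982/751]
step 1: x̄ = F·x = [-1760/751, -1992/751]
step 1: P̄ = F·P·Fᵀ + Q = [26644/751 30716/751; 30716/751 42193/751]
step 1: y = z − H·x̄ = [10247/751]
step 1: S = H·P̄·Hᵀ + R = [855656/751]
step 1: K = P̄·Hᵀ·S⁻¹ = [36359/213914; 188011/855656]
step 1: x' = x̄ + K·y = [-5217/213914, 295715/855656]
step 1: P' = (I − K·H)·P̄ = [274046/106957 -353275/213914; -353275/213914 1004737/855656]

step 0: x' = [232/751, -648/751], P' = [2148/751 -1390/751; -1390/751 982/751]
step 1: x' = [-5217/213914, 295715/855656], P' = [274046/106957 -353275/213914; -353275/213914 1004737/855656]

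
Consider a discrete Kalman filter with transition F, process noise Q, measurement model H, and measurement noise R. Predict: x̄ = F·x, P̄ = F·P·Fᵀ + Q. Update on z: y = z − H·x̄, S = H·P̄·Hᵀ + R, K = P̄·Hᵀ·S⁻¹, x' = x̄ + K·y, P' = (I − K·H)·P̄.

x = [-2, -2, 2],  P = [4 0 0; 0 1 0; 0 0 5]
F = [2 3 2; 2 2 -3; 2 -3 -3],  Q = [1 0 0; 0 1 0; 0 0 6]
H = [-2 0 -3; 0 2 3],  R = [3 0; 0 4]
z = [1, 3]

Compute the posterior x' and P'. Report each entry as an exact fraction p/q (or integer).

x̄ = F·x = [-6, -14, -4]
P̄ = F·P·Fᵀ + Q = [46 -8 -23; -8 66 55; -23 55 76]
y = z − H·x̄ = [-23, 43]
S = H·P̄·Hᵀ + R = [595 -844; -844 1612]
K = P̄·Hᵀ·S⁻¹ = [-9068/20567 -23329/82268; 20/471 389/1884; -676/20567 7917/41134]
x' = x̄ + K·y = [-662499/82268, -11489/1884, 206991/41134]
P' = (I − K·H)·P̄ = [967107/82268 6611/628 -304233/41134; 6611/628 20731/1884 -2217/314; -304233/41134 -2217/314 102087/20567]

x' = [-662499/82268, -11489/1884, 206991/41134]
P' = [967107/82268 6611/628 -304233/41134; 6611/628 20731/1884 -2217/314; -304233/41134 -2217/314 102087/20567]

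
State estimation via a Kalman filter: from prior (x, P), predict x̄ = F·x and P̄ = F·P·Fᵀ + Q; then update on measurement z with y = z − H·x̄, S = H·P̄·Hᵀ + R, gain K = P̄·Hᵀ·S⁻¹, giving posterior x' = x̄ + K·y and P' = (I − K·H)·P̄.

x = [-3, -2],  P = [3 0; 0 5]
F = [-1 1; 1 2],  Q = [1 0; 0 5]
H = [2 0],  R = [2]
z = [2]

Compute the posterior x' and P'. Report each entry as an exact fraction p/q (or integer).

x̄ = F·x = [1, -7]
P̄ = F·P·Fᵀ + Q = [9 7; 7 28]
y = z − H·x̄ = [0]
S = H·P̄·Hᵀ + R = [38]
K = P̄·Hᵀ·S⁻¹ = [9/19; 7/19]
x' = x̄ + K·y = [1, -7]
P' = (I − K·H)·P̄ = [9/19 7/19; 7/19 434/19]

x' = [1, -7]
P' = [9/19 7/19; 7/19 434/19]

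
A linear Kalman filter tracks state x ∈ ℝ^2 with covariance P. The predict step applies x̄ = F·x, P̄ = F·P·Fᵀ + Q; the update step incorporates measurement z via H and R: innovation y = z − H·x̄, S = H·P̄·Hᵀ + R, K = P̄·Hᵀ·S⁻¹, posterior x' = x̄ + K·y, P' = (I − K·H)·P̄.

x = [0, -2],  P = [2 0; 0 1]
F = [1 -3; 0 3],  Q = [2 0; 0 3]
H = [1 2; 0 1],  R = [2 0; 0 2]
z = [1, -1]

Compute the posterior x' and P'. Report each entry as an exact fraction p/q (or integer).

x' = [533/153, -71/51]
P' = [802/153 -112/51; -112/51 22/17]

x̄ = F·x = [6, -6]
P̄ = F·P·Fᵀ + Q = [13 -9; -9 12]
y = z − H·x̄ = [7, 5]
S = H·P̄·Hᵀ + R = [27 15; 15 14]
K = P̄·Hᵀ·S⁻¹ = [65/153 -56/51; 10/51 11/17]
x' = x̄ + K·y = [533/153, -71/51]
P' = (I − K·H)·P̄ = [802/153 -112/51; -112/51 22/17]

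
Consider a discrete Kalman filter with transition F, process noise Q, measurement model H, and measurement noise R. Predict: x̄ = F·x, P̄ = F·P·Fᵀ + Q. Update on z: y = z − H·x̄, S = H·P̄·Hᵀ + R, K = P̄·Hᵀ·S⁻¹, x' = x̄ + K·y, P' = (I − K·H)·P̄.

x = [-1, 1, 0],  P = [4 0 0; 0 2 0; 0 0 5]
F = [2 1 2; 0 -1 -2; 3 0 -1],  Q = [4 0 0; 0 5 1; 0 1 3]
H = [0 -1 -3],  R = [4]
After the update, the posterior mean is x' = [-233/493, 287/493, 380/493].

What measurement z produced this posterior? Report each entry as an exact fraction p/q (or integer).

x̄ = F·x = [-1, -1, -3]
P̄ = F·P·Fᵀ + Q = [42 -22 14; -22 27 11; 14 11 44]
S = H·P̄·Hᵀ + R = [493]
K = P̄·Hᵀ·S⁻¹ = [-20/493; -60/493; -143/493]
x' − x̄ = [260/493, 780/493, 1859/493] = K·y
y = (KᵀK)⁻¹·Kᵀ·(x' − x̄) = [-13]
z = y + H·x̄ = [-13] + [10] = [-3]

z = [-3]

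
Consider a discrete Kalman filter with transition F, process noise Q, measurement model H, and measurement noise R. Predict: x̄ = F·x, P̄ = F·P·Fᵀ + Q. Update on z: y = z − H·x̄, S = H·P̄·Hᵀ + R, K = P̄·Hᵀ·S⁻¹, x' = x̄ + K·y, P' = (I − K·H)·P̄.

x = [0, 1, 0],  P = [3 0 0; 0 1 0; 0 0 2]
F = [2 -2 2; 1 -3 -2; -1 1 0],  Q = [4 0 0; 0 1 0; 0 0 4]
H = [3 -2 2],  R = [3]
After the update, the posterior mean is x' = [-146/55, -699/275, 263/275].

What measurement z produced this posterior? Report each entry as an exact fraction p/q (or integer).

x̄ = F·x = [-2, -3, 1]
P̄ = F·P·Fᵀ + Q = [28 4 -8; 4 21 -6; -8 -6 8]
S = H·P̄·Hᵀ + R = [275]
K = P̄·Hᵀ·S⁻¹ = [12/55; -42/275; 4/275]
x' − x̄ = [-36/55, 126/275, -12/275] = K·y
y = (KᵀK)⁻¹·Kᵀ·(x' − x̄) = [-3]
z = y + H·x̄ = [-3] + [2] = [-1]

z = [-1]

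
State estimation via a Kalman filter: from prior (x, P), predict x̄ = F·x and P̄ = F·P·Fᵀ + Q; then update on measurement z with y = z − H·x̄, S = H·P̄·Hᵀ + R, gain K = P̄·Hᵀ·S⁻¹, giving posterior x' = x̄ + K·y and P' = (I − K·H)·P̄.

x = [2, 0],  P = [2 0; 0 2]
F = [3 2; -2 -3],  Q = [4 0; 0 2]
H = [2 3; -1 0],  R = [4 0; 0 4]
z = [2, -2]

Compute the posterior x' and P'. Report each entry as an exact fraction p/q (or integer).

x' = [219/89, -175/178]
P' = [312/89 -210/89; -210/89 179/89]

x̄ = F·x = [6, -4]
P̄ = F·P·Fᵀ + Q = [30 -24; -24 28]
y = z − H·x̄ = [2, 4]
S = H·P̄·Hᵀ + R = [88 12; 12 34]
K = P̄·Hᵀ·S⁻¹ = [-3/178 -78/89; 117/356 105/178]
x' = x̄ + K·y = [219/89, -175/178]
P' = (I − K·H)·P̄ = [312/89 -210/89; -210/89 179/89]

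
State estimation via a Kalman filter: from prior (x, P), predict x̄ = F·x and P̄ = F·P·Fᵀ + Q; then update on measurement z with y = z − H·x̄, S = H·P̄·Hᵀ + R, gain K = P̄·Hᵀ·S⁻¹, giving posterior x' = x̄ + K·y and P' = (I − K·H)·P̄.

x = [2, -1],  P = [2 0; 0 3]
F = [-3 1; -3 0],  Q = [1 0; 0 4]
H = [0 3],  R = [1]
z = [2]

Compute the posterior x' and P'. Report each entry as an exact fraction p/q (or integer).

x' = [-313/199, 126/199]
P' = [1462/199 18/199; 18/199 22/199]

x̄ = F·x = [-7, -6]
P̄ = F·P·Fᵀ + Q = [22 18; 18 22]
y = z − H·x̄ = [20]
S = H·P̄·Hᵀ + R = [199]
K = P̄·Hᵀ·S⁻¹ = [54/199; 66/199]
x' = x̄ + K·y = [-313/199, 126/199]
P' = (I − K·H)·P̄ = [1462/199 18/199; 18/199 22/199]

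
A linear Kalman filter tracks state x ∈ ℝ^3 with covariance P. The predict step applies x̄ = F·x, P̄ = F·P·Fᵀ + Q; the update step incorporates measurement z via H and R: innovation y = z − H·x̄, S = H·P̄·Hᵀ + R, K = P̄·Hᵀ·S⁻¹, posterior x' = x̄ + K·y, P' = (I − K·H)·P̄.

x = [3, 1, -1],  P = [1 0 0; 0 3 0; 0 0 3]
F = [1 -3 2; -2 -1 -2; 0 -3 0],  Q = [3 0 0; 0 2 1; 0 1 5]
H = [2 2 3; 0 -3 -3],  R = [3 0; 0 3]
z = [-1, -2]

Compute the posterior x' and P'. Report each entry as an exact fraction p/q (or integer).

x̄ = F·x = [-2, -5, -3]
P̄ = F·P·Fᵀ + Q = [43 -5 27; -5 21 10; 27 10 32]
y = z − H·x̄ = [22, -26]
S = H·P̄·Hᵀ + R = [951 -696; -696 660]
K = P̄·Hᵀ·S⁻¹ = [209/519 337/1038; -1984/11937 -15097/47748; 2042/11937 -251/23874]
x' = x̄ + K·y = [-821/519, -10405/23874, 12376/11937]
P' = (I − K·H)·P̄ = [625/519 235/1038 -286/519; 235/1038 90719/47748 -37811/23874; -286/519 -37811/23874 19031/11937]

x' = [-821/519, -10405/23874, 12376/11937]
P' = [625/519 235/1038 -286/519; 235/1038 90719/47748 -37811/23874; -286/519 -37811/23874 19031/11937]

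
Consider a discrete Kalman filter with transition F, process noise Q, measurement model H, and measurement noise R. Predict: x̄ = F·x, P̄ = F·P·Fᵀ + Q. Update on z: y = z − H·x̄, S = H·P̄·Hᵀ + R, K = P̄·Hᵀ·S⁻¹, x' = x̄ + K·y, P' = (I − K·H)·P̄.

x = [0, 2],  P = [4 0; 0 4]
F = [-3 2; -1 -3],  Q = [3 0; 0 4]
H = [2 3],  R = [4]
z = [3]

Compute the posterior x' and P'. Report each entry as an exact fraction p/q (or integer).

x̄ = F·x = [4, -6]
P̄ = F·P·Fᵀ + Q = [55 -12; -12 44]
y = z − H·x̄ = [13]
S = H·P̄·Hᵀ + R = [476]
K = P̄·Hᵀ·S⁻¹ = [37/238; 27/119]
x' = x̄ + K·y = [1433/238, -363/119]
P' = (I − K·H)·P̄ = [5176/119 -3426/119; -3426/119 2320/119]

x' = [1433/238, -363/119]
P' = [5176/119 -3426/119; -3426/119 2320/119]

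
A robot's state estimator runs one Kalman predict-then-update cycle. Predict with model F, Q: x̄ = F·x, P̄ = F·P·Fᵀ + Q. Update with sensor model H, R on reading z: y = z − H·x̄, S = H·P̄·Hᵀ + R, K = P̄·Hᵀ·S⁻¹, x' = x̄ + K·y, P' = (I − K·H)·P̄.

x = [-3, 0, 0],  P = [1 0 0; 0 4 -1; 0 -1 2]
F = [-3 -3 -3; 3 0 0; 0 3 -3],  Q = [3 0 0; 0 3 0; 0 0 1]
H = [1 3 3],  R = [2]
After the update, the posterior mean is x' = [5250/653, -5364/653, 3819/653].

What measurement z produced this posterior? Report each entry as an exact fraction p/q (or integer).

z = [1]

x̄ = F·x = [9, -9, 0]
P̄ = F·P·Fᵀ + Q = [48 -9 -18; -9 12 0; -18 0 73]
S = H·P̄·Hᵀ + R = [653]
K = P̄·Hᵀ·S⁻¹ = [-33/653; 27/653; 201/653]
x' − x̄ = [-627/653, 513/653, 3819/653] = K·y
y = (KᵀK)⁻¹·Kᵀ·(x' − x̄) = [19]
z = y + H·x̄ = [19] + [-18] = [1]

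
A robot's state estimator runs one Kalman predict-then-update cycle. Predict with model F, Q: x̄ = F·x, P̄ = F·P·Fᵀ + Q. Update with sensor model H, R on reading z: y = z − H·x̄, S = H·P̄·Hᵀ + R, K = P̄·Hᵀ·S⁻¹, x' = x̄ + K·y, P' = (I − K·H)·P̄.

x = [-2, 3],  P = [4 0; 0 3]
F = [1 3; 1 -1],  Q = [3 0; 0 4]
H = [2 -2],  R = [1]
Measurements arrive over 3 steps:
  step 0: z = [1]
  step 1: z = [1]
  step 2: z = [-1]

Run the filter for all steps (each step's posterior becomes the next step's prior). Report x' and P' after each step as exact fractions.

step 0: x̄ = F·x = [7, -5]
step 0: P̄ = F·P·Fᵀ + Q = [34 -5; -5 11]
step 0: y = z − H·x̄ = [-23]
step 0: S = H·P̄·Hᵀ + R = [221]
step 0: K = P̄·Hᵀ·S⁻¹ = [6/17; -32/221]
step 0: x' = x̄ + K·y = [-19/17, -369/221]
step 0: P' = (I − K·H)·P̄ = [110/17 107/17; 107/17 1407/221]
step 1: x̄ = F·x = [-1354/221, 122/221]
step 1: P̄ = F·P·Fᵀ + Q = [23102/221 -9/221; -9/221 939/221]
step 1: y = z − H·x̄ = [3173/221]
step 1: S = H·P̄·Hᵀ + R = [96457/221]
step 1: K = P̄·Hᵀ·S⁻¹ = [46222/96457; -1896/96457]
step 1: x' = x̄ + K·y = [72668/96457, 26026/96457]
step 1: P' = (I − K·H)·P̄ = [415730/96457 392619/96457; 392619/96457 393567/96457]
step 2: x̄ = F·x = [150746/96457, 46642/96457]
step 2: P̄ = F·P·Fᵀ + Q = [6602918/96457 20267/96457; 20267/96457 409887/96457]
step 2: y = z − H·x̄ = [-304665/96457]
step 2: S = H·P̄·Hᵀ + R = [27985541/96457]
step 2: K = P̄·Hᵀ·S⁻¹ = [13165302/27985541; -779240/27985541]
step 2: x' = x̄ + K·y = [2153308/27985541, 15993746/27985541]
step 2: P' = (I − K·H)·P̄ = [118820362/27985541 112237711/27985541; 112237711/27985541 112627331/27985541]

step 0: x' = [-19/17, -369/221], P' = [110/17 107/17; 107/17 1407/221]
step 1: x' = [72668/96457, 26026/96457], P' = [415730/96457 392619/96457; 392619/96457 393567/96457]
step 2: x' = [2153308/27985541, 15993746/27985541], P' = [118820362/27985541 112237711/27985541; 112237711/27985541 112627331/27985541]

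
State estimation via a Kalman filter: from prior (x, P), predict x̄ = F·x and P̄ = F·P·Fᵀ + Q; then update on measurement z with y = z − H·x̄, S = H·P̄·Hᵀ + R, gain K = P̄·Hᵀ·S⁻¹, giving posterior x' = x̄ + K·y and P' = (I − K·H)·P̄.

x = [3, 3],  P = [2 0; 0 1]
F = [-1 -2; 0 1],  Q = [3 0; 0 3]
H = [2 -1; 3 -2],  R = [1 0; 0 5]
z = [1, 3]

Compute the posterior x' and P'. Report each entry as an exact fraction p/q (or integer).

x̄ = F·x = [-9, 3]
P̄ = F·P·Fᵀ + Q = [9 -2; -2 4]
y = z − H·x̄ = [22, 36]
S = H·P̄·Hᵀ + R = [49 76; 76 126]
K = P̄·Hᵀ·S⁻¹ = [82/199 -1/398; 28/199 -39/199]
x' = x̄ + K·y = [-5/199, -191/199]
P' = (I − K·H)·P̄ = [333/398 251/199; 251/199 474/199]

x' = [-5/199, -191/199]
P' = [333/398 251/199; 251/199 474/199]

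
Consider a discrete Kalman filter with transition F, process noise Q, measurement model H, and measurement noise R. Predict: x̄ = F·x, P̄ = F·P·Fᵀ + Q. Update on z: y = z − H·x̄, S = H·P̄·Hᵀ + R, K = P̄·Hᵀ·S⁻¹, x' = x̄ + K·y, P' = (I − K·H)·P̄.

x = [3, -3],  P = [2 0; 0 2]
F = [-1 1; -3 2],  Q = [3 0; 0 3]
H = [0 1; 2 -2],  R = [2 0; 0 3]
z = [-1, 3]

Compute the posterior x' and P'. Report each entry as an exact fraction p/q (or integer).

x̄ = F·x = [-6, -15]
P̄ = F·P·Fᵀ + Q = [7 10; 10 29]
y = z − H·x̄ = [14, -15]
S = H·P̄·Hᵀ + R = [31 -38; -38 67]
K = P̄·Hᵀ·S⁻¹ = [442/633 194/633; 499/633 -76/633]
x' = x̄ + K·y = [-520/633, -1369/633]
P' = (I − K·H)·P̄ = [1175/633 884/633; 884/633 998/633]

x' = [-520/633, -1369/633]
P' = [1175/633 884/633; 884/633 998/633]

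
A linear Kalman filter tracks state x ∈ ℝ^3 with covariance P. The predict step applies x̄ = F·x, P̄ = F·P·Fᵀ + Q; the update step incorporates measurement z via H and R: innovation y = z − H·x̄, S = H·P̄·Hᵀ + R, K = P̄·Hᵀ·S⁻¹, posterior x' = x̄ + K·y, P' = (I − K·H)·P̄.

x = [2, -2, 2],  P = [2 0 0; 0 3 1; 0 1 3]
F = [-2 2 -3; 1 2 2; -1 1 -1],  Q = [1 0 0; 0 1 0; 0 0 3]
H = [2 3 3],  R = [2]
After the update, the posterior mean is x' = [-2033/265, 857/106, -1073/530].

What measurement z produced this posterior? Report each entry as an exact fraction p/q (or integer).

x̄ = F·x = [-14, 2, -6]
P̄ = F·P·Fᵀ + Q = [36 -12 14; -12 35 -2; 14 -2 9]
S = H·P̄·Hᵀ + R = [530]
K = P̄·Hᵀ·S⁻¹ = [39/265; 15/106; 49/530]
x' − x̄ = [1677/265, 645/106, 2107/530] = K·y
y = (KᵀK)⁻¹·Kᵀ·(x' − x̄) = [43]
z = y + H·x̄ = [43] + [-40] = [3]

z = [3]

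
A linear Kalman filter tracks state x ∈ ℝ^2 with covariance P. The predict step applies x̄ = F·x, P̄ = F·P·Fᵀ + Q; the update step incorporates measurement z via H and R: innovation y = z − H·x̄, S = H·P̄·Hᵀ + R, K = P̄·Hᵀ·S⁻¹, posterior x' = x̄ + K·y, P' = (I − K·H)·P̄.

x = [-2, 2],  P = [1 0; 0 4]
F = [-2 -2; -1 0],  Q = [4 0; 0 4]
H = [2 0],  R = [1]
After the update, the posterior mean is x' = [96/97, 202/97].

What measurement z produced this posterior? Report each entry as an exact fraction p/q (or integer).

z = [2]

x̄ = F·x = [0, 2]
P̄ = F·P·Fᵀ + Q = [24 2; 2 5]
S = H·P̄·Hᵀ + R = [97]
K = P̄·Hᵀ·S⁻¹ = [48/97; 4/97]
x' − x̄ = [96/97, 8/97] = K·y
y = (KᵀK)⁻¹·Kᵀ·(x' − x̄) = [2]
z = y + H·x̄ = [2] + [0] = [2]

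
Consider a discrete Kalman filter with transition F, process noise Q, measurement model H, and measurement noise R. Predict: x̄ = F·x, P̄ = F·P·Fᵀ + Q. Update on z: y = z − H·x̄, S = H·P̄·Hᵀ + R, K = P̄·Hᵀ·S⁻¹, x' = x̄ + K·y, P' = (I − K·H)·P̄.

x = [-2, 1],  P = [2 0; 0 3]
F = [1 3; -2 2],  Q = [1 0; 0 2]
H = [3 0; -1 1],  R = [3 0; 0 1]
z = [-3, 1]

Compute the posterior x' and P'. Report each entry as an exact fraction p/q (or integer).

x̄ = F·x = [1, 6]
P̄ = F·P·Fᵀ + Q = [30 14; 14 22]
y = z − H·x̄ = [-6, -4]
S = H·P̄·Hᵀ + R = [273 -48; -48 25]
K = P̄·Hᵀ·S⁻¹ = [494/1507 -16/1507; 478/1507 1400/1507]
x' = x̄ + K·y = [-1393/1507, 574/1507]
P' = (I − K·H)·P̄ = [494/1507 478/1507; 478/1507 1878/1507]

x' = [-1393/1507, 574/1507]
P' = [494/1507 478/1507; 478/1507 1878/1507]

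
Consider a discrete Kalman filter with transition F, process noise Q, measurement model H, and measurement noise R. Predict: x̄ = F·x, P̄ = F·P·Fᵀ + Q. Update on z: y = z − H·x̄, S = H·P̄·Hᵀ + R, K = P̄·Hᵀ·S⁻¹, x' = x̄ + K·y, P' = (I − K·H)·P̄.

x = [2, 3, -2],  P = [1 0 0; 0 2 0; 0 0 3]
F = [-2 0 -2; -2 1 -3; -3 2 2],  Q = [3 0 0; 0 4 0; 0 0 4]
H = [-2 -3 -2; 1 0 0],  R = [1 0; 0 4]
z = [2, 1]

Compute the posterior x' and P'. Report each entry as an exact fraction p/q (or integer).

x' = [401/3381, 8343/2254, -7493/1127]
P' = [8228/3381 1184/1127 -4488/1127; 1184/1127 16025/2254 -13105/1127; -4488/1127 -13105/1127 24249/1127]

x̄ = F·x = [0, 5, -4]
P̄ = F·P·Fᵀ + Q = [19 22 -6; 22 37 -8; -6 -8 33]
y = z − H·x̄ = [9, 1]
S = H·P̄·Hᵀ + R = [662 -92; -92 23]
K = P̄·Hᵀ·S⁻¹ = [-8/147 2057/3381; -17/98 296/1127; -9/49 -1122/1127]
x' = x̄ + K·y = [401/3381, 8343/2254, -7493/1127]
P' = (I − K·H)·P̄ = [8228/3381 1184/1127 -4488/1127; 1184/1127 16025/2254 -13105/1127; -4488/1127 -13105/1127 24249/1127]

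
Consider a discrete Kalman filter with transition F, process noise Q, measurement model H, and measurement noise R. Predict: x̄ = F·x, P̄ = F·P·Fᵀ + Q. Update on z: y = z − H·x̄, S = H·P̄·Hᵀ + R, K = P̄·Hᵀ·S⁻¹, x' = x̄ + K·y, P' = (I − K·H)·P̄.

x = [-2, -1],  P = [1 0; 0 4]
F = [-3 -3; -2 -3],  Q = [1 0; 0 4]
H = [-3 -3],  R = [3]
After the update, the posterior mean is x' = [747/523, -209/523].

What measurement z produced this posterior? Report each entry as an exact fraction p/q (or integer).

z = [-3]

x̄ = F·x = [9, 7]
P̄ = F·P·Fᵀ + Q = [46 42; 42 44]
S = H·P̄·Hᵀ + R = [1569]
K = P̄·Hᵀ·S⁻¹ = [-88/523; -86/523]
x' − x̄ = [-3960/523, -3870/523] = K·y
y = (KᵀK)⁻¹·Kᵀ·(x' − x̄) = [45]
z = y + H·x̄ = [45] + [-48] = [-3]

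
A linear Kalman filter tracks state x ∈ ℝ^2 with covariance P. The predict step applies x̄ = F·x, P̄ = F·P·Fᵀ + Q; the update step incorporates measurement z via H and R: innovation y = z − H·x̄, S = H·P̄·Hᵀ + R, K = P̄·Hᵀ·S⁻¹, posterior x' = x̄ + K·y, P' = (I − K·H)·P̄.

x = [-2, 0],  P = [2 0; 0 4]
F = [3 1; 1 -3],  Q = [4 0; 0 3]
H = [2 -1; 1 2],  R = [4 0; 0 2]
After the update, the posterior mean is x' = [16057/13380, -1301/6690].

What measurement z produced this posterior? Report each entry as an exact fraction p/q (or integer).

x̄ = F·x = [-6, -2]
P̄ = F·P·Fᵀ + Q = [26 -6; -6 41]
S = H·P̄·Hᵀ + R = [173 -48; -48 168]
K = P̄·Hᵀ·S⁻¹ = [434/1115 2603/13380; -219/1115 2651/6690]
x' − x̄ = [96337/13380, 12079/6690] = K·y
y = (KᵀK)⁻¹·Kᵀ·(x' − x̄) = [13, 11]
z = y + H·x̄ = [13, 11] + [-10, -10] = [3, 1]

z = [3, 1]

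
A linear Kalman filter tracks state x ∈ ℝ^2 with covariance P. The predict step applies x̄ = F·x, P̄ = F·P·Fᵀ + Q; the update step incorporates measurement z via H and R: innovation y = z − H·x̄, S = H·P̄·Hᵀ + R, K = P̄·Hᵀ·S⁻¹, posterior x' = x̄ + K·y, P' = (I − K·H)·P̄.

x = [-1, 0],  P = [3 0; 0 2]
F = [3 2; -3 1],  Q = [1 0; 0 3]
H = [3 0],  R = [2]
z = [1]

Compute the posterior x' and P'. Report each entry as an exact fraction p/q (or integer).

x' = [51/163, 144/163]
P' = [36/163 -23/163; -23/163 5671/326]

x̄ = F·x = [-3, 3]
P̄ = F·P·Fᵀ + Q = [36 -23; -23 32]
y = z − H·x̄ = [10]
S = H·P̄·Hᵀ + R = [326]
K = P̄·Hᵀ·S⁻¹ = [54/163; -69/326]
x' = x̄ + K·y = [51/163, 144/163]
P' = (I − K·H)·P̄ = [36/163 -23/163; -23/163 5671/326]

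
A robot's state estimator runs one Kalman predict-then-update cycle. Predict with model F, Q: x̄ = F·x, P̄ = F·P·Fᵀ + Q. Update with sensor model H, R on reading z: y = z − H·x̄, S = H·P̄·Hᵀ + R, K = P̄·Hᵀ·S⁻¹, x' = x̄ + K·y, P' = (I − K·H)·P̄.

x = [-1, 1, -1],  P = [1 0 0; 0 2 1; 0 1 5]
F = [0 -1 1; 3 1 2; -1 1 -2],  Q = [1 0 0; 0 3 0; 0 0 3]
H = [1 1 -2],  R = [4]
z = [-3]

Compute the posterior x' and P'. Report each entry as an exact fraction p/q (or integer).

x̄ = F·x = [-2, -4, 4]
P̄ = F·P·Fᵀ + Q = [6 7 -9; 7 38 -21; -9 -21 22]
y = z − H·x̄ = [11]
S = H·P̄·Hᵀ + R = [270]
K = P̄·Hᵀ·S⁻¹ = [31/270; 29/90; -37/135]
x' = x̄ + K·y = [-199/270, -41/90, 133/135]
P' = (I − K·H)·P̄ = [659/270 -269/90 -68/135; -269/90 299/30 128/45; -68/135 128/45 232/135]

x' = [-199/270, -41/90, 133/135]
P' = [659/270 -269/90 -68/135; -269/90 299/30 128/45; -68/135 128/45 232/135]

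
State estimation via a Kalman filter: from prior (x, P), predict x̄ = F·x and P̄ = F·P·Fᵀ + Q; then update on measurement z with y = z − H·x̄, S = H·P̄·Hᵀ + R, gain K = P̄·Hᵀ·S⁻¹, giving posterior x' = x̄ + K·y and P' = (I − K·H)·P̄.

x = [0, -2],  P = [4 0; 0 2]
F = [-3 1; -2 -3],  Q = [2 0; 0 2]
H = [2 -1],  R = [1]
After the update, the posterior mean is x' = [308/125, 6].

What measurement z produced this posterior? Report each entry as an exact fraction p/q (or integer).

x̄ = F·x = [-2, 6]
P̄ = F·P·Fᵀ + Q = [40 18; 18 36]
S = H·P̄·Hᵀ + R = [125]
K = P̄·Hᵀ·S⁻¹ = [62/125; 0]
x' − x̄ = [558/125, 0] = K·y
y = (KᵀK)⁻¹·Kᵀ·(x' − x̄) = [9]
z = y + H·x̄ = [9] + [-10] = [-1]

z = [-1]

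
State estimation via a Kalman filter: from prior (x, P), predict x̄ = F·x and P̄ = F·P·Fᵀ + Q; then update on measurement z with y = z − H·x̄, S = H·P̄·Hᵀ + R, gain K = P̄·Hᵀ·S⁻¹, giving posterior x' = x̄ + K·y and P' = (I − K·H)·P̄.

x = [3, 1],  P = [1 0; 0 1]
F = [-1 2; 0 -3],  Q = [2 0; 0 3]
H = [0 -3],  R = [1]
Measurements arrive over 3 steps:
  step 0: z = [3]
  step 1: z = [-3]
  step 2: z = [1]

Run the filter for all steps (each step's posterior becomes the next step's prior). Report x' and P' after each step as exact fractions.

step 0: x̄ = F·x = [-1, -3]
step 0: P̄ = F·P·Fᵀ + Q = [7 -6; -6 12]
step 0: y = z − H·x̄ = [-6]
step 0: S = H·P̄·Hᵀ + R = [109]
step 0: K = P̄·Hᵀ·S⁻¹ = [18/109; -36/109]
step 0: x' = x̄ + K·y = [-217/109, -111/109]
step 0: P' = (I − K·H)·P̄ = [439/109 -6/109; -6/109 12/109]
step 1: x̄ = F·x = [-5/109, 333/109]
step 1: P̄ = F·P·Fᵀ + Q = [729/109 -90/109; -90/109 435/109]
step 1: y = z − H·x̄ = [672/109]
step 1: S = H·P̄·Hᵀ + R = [4024/109]
step 1: K = P̄·Hᵀ·S⁻¹ = [135/2012; -1305/4024]
step 1: x' = x̄ + K·y = [185/503, 531/503]
step 1: P' = (I − K·H)·P̄ = [6561/1006 -45/2012; -45/2012 435/4024]
step 2: x̄ = F·x = [877/503, -1593/503]
step 2: P̄ = F·P·Fᵀ + Q = [4549/503 -360/503; -360/503 15987/4024]
step 2: y = z − H·x̄ = [-4276/503]
step 2: S = H·P̄·Hᵀ + R = [147907/4024]
step 2: K = P̄·Hᵀ·S⁻¹ = [8640/147907; -47961/147907]
step 2: x' = x̄ + K·y = [184433/147907, -60705/147907]
step 2: P' = (I − K·H)·P̄ = [1319081/147907 -2880/147907; -2880/147907 15987/147907]

step 0: x' = [-217/109, -111/109], P' = [439/109 -6/109; -6/109 12/109]
step 1: x' = [185/503, 531/503], P' = [6561/1006 -45/2012; -45/2012 435/4024]
step 2: x' = [184433/147907, -60705/147907], P' = [1319081/147907 -2880/147907; -2880/147907 15987/147907]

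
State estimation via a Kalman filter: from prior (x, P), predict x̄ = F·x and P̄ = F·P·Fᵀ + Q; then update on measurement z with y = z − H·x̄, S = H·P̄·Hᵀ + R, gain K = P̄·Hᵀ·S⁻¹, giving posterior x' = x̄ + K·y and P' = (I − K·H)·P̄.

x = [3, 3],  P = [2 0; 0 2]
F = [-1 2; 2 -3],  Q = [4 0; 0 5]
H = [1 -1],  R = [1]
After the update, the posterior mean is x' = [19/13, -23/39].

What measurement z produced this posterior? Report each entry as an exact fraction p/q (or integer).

z = [2]

x̄ = F·x = [3, -3]
P̄ = F·P·Fᵀ + Q = [14 -16; -16 31]
S = H·P̄·Hᵀ + R = [78]
K = P̄·Hᵀ·S⁻¹ = [5/13; -47/78]
x' − x̄ = [-20/13, 94/39] = K·y
y = (KᵀK)⁻¹·Kᵀ·(x' − x̄) = [-4]
z = y + H·x̄ = [-4] + [6] = [2]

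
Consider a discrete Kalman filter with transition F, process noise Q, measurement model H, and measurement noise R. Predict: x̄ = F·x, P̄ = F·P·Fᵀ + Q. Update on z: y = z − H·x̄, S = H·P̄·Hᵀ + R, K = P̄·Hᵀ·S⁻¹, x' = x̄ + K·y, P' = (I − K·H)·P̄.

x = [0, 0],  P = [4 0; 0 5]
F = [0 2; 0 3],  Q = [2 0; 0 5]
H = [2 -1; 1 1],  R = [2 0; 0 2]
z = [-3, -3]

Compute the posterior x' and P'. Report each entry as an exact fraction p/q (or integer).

x' = [-999/526, -585/526]
P' = [111/263 65/263; 65/263 275/263]

x̄ = F·x = [0, 0]
P̄ = F·P·Fᵀ + Q = [22 30; 30 50]
y = z − H·x̄ = [-3, -3]
S = H·P̄·Hᵀ + R = [20 24; 24 134]
K = P̄·Hᵀ·S⁻¹ = [157/526 88/263; -145/526 170/263]
x' = x̄ + K·y = [-999/526, -585/526]
P' = (I − K·H)·P̄ = [111/263 65/263; 65/263 275/263]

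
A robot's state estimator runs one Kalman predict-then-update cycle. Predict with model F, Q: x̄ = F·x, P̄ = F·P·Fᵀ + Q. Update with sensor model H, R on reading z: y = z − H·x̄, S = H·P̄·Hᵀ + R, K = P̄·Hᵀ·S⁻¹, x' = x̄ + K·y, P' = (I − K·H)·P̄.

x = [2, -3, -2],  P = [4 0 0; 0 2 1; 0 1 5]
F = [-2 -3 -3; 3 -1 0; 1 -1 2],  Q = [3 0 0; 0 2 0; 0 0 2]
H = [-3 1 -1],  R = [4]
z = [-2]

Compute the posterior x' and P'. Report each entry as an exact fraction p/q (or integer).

x' = [328/103, 9095/824, 2963/824]
P' = [500/103 1010/103 -350/103; 1010/103 27631/824 3099/824; -350/103 3099/824 11127/824]

x̄ = F·x = [11, 9, 1]
P̄ = F·P·Fᵀ + Q = [100 -15 -35; -15 40 12; -35 12 24]
y = z − H·x̄ = [23]
S = H·P̄·Hᵀ + R = [824]
K = P̄·Hᵀ·S⁻¹ = [-35/103; 73/824; 93/824]
x' = x̄ + K·y = [328/103, 9095/824, 2963/824]
P' = (I − K·H)·P̄ = [500/103 1010/103 -350/103; 1010/103 27631/824 3099/824; -350/103 3099/824 11127/824]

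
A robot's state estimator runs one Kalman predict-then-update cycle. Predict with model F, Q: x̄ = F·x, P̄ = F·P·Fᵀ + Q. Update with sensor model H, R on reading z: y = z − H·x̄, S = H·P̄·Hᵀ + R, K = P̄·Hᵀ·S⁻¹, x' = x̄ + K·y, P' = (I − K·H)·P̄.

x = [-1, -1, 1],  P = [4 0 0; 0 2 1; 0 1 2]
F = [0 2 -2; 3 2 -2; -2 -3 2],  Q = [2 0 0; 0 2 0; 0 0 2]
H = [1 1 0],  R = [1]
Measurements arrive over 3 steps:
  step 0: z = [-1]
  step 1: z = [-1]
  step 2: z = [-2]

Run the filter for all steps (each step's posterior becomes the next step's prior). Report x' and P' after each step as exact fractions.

step 0: x' = [-112/73, 29/73, 71/73], P' = [406/73 -388/73 62/73; -388/73 442/73 -106/73; 62/73 -106/73 400/73]
step 1: x' = [23102/10083, -33616/10083, 5497/10083], P' = [129194/10083 -123316/10083 -34496/10083; -123316/10083 127448/10083 28900/10083; -34496/10083 28900/10083 50036/10083]
step 2: x' = [-955254/199285, 543288/199285, 123042/39857], P' = [29688022/996425 -29243304/996425 -361352/39857; -29243304/996425 29784928/996425 340816/39857; -361352/39857 340816/39857 272626/39857]

step 0: x̄ = F·x = [-4, -7, 7]
step 0: P̄ = F·P·Fᵀ + Q = [10 8 -10; 8 46 -34; -10 -34 32]
step 0: y = z − H·x̄ = [10]
step 0: S = H·P̄·Hᵀ + R = [73]
step 0: K = P̄·Hᵀ·S⁻¹ = [18/73; 54/73; -44/73]
step 0: x' = x̄ + K·y = [-112/73, 29/73, 71/73]
step 0: P' = (I − K·H)·P̄ = [406/73 -388/73 62/73; -388/73 442/73 -106/73; 62/73 -106/73 400/73]
step 1: x̄ = F·x = [-84/73, -420/73, 279/73]
step 1: P̄ = F·P·Fᵀ + Q = [4362/73 1516/73 -3512/73; 1516/73 2616/73 -2084/73; -3512/73 -2084/73 3468/73]
step 1: y = z − H·x̄ = [431/73]
step 1: S = H·P̄·Hᵀ + R = [10083/73]
step 1: K = P̄·Hᵀ·S⁻¹ = [5878/10083; 4132/10083; -5596/10083]
step 1: x' = x̄ + K·y = [23102/10083, -33616/10083, 5497/10083]
step 1: P' = (I − K·H)·P̄ = [129194/10083 -123316/10083 -34496/10083; -123316/10083 127448/10083 28900/10083; -34496/10083 28900/10083 50036/10083]
step 2: x̄ = F·x = [-78226/10083, -8920/10083, 65638/10083]
step 2: P̄ = F·P·Fᵀ + Q = [498902/10083 -54184/10083 -320552/10083; -54184/10083 595808/10083 -192848/10083; -320552/10083 -192848/10083 333494/10083]
step 2: y = z − H·x̄ = [66980/10083]
step 2: S = H·P̄·Hᵀ + R = [996425/10083]
step 2: K = P̄·Hᵀ·S⁻¹ = [444718/996425; 541624/996425; -20536/39857]
step 2: x' = x̄ + K·y = [-955254/199285, 543288/199285, 123042/39857]
step 2: P' = (I − K·H)·P̄ = [29688022/996425 -29243304/996425 -361352/39857; -29243304/996425 29784928/996425 340816/39857; -361352/39857 340816/39857 272626/39857]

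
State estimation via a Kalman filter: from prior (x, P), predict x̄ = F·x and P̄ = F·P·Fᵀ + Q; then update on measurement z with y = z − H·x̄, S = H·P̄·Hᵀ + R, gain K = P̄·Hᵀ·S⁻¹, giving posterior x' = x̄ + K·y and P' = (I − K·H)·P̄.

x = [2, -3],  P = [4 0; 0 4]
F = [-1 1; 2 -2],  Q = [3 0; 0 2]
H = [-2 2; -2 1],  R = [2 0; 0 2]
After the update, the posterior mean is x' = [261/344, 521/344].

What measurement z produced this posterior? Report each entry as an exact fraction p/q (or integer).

z = [2, -1]

x̄ = F·x = [-5, 10]
P̄ = F·P·Fᵀ + Q = [11 -16; -16 34]
S = H·P̄·Hᵀ + R = [310 208; 208 144]
K = P̄·Hᵀ·S⁻¹ = [4/43 -137/344; 21/43 -85/344]
x' − x̄ = [1981/344, -2919/344] = K·y
y = (KᵀK)⁻¹·Kᵀ·(x' − x̄) = [-28, -21]
z = y + H·x̄ = [-28, -21] + [30, 20] = [2, -1]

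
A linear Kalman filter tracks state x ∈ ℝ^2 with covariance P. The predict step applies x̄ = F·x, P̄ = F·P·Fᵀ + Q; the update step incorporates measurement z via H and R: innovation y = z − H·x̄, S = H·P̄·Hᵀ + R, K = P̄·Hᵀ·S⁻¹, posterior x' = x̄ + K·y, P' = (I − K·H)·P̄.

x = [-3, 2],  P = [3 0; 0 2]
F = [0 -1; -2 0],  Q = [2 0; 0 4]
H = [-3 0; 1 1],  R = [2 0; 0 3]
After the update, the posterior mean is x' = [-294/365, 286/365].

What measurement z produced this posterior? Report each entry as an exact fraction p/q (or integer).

z = [2, -1]

x̄ = F·x = [-2, 6]
P̄ = F·P·Fᵀ + Q = [4 0; 0 16]
S = H·P̄·Hᵀ + R = [38 -12; -12 23]
K = P̄·Hᵀ·S⁻¹ = [-114/365 4/365; 96/365 304/365]
x' − x̄ = [436/365, -1904/365] = K·y
y = (KᵀK)⁻¹·Kᵀ·(x' − x̄) = [-4, -5]
z = y + H·x̄ = [-4, -5] + [6, 4] = [2, -1]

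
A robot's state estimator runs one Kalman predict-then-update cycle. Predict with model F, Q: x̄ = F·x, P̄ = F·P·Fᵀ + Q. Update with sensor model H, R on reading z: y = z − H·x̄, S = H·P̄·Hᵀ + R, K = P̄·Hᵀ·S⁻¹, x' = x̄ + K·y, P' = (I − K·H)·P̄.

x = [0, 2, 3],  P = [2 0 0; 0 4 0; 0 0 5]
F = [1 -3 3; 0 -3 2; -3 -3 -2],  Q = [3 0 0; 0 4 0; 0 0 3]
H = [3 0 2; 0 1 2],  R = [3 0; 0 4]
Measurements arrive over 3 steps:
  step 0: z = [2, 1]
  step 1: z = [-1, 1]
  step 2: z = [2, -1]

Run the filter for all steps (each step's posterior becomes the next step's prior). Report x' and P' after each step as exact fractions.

step 0: x̄ = F·x = [3, 0, -12]
step 0: P̄ = F·P·Fᵀ + Q = [86 66 0; 66 60 16; 0 16 77]
step 0: y = z − H·x̄ = [17, 25]
step 0: S = H·P̄·Hᵀ + R = [1085 538; 538 436]
step 0: K = P̄·Hᵀ·S⁻¹ = [19245/45904 -33597/91808; 1587/5738 -1495/11476; -6079/45904 50799/91808]
step 0: x' = x̄ + K·y = [89829/91808, 16583/11476, -38407/91808]
step 0: P' = (I − K·H)·P̄ = [91235/45904 18597/5738 -107985/45904; 18597/5738 24020/2869 -25515/5738; -107985/45904 -25515/5738 152859/45904]
step 1: x̄ = F·x = [-52923/11476, -237403/45904, -590665/91808]
step 1: P̄ = F·P·Fᵀ + Q = [449822/2869 423471/2869 620109/5738; 423471/2869 1675843/11476 2417169/22952; 620109/5738 2417169/22952 3961851/45904]
step 1: y = z − H·x̄ = [1179837/45904, 218493/11476]
step 1: S = H·P̄·Hᵀ + R = [35072487/11476 4725495/2869; 4725495/2869 2629484/2869]
step 1: K = P̄·Hᵀ·S⁻¹ = [7189900/21068109 -506630/2340901; 2734127/21068109 365002/2340901; -579481/21068109 6604615/18727208]
step 1: x' = x̄ + K·y = [183649/4681802, 10603827/9363604, -7978211/18727208]
step 1: P' = (I − K·H)·P̄ = [8624614/7022703 12604382/7022703 -9341971/7022703; 12604382/7022703 39459043/7022703 -35079019/14045406; -9341971/7022703 -35079019/14045406 13723216/7022703]
step 2: x̄ = F·x = [-86822999/18727208, -9947423/2340901, -6233791/2340901]
step 2: P̄ = F·P·Fᵀ + Q = [692366107/7022703 1288132475/14045406 955849501/14045406; 1288132475/14045406 648589177/7022703 469729787/7022703; 955849501/14045406 469729787/7022703 413014996/7022703]
step 2: y = z − H·x̄ = [397664069/18727208, 20074104/2340901]
step 2: S = H·P̄·Hᵀ + R = [13639520062/7022703 14782533547/14045406; 14782533547/14045406 4207659121/7022703]
step 2: K = P̄·Hᵀ·S⁻¹ = [533245690943/1571831517233 -339039626040/1571831517233; 196657733424/1571831517233 247785116839/1571831517233; -39198732524/1571831517233 552907039701/1571831517233]
step 2: x' = x̄ + K·y = [2257057355505/3143663034466, -378548461621/1571831517233, -553501991537/3143663034466]
step 2: P' = (I − K·H)·P̄ = [1909712711275/1571831517233 2773242556836/1571831517233 -2064700530498/1571831517233; 2773242556836/1571831517233 8720894937592/1571831517233 -3864877235118/1571831517233; -2064700530498/1571831517233 -3864877235118/1571831517233 3038252696961/1571831517233]

step 0: x' = [89829/91808, 16583/11476, -38407/91808], P' = [91235/45904 18597/5738 -107985/45904; 18597/5738 24020/2869 -25515/5738; -107985/45904 -25515/5738 152859/45904]
step 1: x' = [183649/4681802, 10603827/9363604, -7978211/18727208], P' = [8624614/7022703 12604382/7022703 -9341971/7022703; 12604382/7022703 39459043/7022703 -35079019/14045406; -9341971/7022703 -35079019/14045406 13723216/7022703]
step 2: x' = [2257057355505/3143663034466, -378548461621/1571831517233, -553501991537/3143663034466], P' = [1909712711275/1571831517233 2773242556836/1571831517233 -2064700530498/1571831517233; 2773242556836/1571831517233 8720894937592/1571831517233 -3864877235118/1571831517233; -2064700530498/1571831517233 -3864877235118/1571831517233 3038252696961/1571831517233]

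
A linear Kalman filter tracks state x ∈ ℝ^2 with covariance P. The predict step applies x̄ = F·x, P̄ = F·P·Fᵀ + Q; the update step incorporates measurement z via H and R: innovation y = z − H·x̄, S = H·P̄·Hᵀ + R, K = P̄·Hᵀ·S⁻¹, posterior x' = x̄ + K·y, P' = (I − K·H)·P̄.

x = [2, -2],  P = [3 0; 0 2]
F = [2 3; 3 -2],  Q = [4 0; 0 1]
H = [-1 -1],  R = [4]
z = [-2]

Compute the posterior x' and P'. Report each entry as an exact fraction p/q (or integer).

x' = [-206/43, 304/43]
P' = [662/43 -582/43; -582/43 666/43]

x̄ = F·x = [-2, 10]
P̄ = F·P·Fᵀ + Q = [34 6; 6 36]
y = z − H·x̄ = [6]
S = H·P̄·Hᵀ + R = [86]
K = P̄·Hᵀ·S⁻¹ = [-20/43; -21/43]
x' = x̄ + K·y = [-206/43, 304/43]
P' = (I − K·H)·P̄ = [662/43 -582/43; -582/43 666/43]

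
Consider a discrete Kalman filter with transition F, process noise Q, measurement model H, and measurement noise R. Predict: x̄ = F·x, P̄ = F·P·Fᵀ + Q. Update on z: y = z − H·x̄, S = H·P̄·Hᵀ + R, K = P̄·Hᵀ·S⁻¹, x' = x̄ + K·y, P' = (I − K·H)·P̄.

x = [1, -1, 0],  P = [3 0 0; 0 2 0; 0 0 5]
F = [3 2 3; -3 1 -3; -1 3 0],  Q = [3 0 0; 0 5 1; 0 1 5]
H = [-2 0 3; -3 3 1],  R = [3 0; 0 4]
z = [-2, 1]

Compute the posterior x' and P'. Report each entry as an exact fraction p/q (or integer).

x' = [-27601/19203, -30964/57609, -95924/57609]
P' = [42845/6401 92717/19203 89338/19203; 92717/19203 1133518/288045 188023/57609; 89338/19203 188023/57609 204617/57609]

x̄ = F·x = [1, -4, -4]
P̄ = F·P·Fᵀ + Q = [83 -68 3; -68 79 16; 3 16 26]
y = z − H·x̄ = [12, 20]
S = H·P̄·Hᵀ + R = [533 1095; 1095 2790]
K = P̄·Hᵀ·S⁻¹ = [1216/6401 -4529/19203; 863/19203 42101/288045; 8647/19203 -8839/57609]
x' = x̄ + K·y = [-27601/19203, -30964/57609, -95924/57609]
P' = (I − K·H)·P̄ = [42845/6401 92717/19203 89338/19203; 92717/19203 1133518/288045 188023/57609; 89338/19203 188023/57609 204617/57609]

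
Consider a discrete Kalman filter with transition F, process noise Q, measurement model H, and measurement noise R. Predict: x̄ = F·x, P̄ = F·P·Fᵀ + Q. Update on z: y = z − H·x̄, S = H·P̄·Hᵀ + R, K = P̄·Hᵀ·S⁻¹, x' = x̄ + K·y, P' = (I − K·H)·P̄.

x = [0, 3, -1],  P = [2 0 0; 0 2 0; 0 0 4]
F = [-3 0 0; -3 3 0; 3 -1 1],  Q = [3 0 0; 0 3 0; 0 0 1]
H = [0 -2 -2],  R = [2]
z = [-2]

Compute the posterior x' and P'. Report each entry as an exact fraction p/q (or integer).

x' = [0, 59/11, -140/33]
P' = [21 18 -18; 18 279/11 -274/11; -18 -274/11 823/33]

x̄ = F·x = [0, 9, -4]
P̄ = F·P·Fᵀ + Q = [21 18 -18; 18 39 -24; -18 -24 25]
y = z − H·x̄ = [8]
S = H·P̄·Hᵀ + R = [66]
K = P̄·Hᵀ·S⁻¹ = [0; -5/11; -1/33]
x' = x̄ + K·y = [0, 59/11, -140/33]
P' = (I − K·H)·P̄ = [21 18 -18; 18 279/11 -274/11; -18 -274/11 823/33]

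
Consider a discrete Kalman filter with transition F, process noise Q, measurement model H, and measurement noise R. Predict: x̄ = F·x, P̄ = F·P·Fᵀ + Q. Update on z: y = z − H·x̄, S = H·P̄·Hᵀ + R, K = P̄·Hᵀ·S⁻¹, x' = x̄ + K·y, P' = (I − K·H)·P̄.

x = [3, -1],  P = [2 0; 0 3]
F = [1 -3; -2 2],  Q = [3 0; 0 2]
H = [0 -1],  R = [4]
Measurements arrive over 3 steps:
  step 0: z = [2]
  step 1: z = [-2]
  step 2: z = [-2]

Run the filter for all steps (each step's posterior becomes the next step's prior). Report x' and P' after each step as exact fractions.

step 0: x' = [12/13, -38/13], P' = [174/13 -44/13; -44/13 44/13]
step 1: x' = [78/31, 50/31], P' = [7975/651 -1928/651; -1928/651 2500/651]
step 2: x' = [-53122/10205, 18758/10205], P' = [417302/30615 -30916/10205; -30916/10205 39084/10205]

step 0: x̄ = F·x = [6, -8]
step 0: P̄ = F·P·Fᵀ + Q = [32 -22; -22 22]
step 0: y = z − H·x̄ = [-6]
step 0: S = H·P̄·Hᵀ + R = [26]
step 0: K = P̄·Hᵀ·S⁻¹ = [11/13; -11/13]
step 0: x' = x̄ + K·y = [12/13, -38/13]
step 0: P' = (I − K·H)·P̄ = [174/13 -44/13; -44/13 44/13]
step 1: x̄ = F·x = [126/13, -100/13]
step 1: P̄ = F·P·Fᵀ + Q = [873/13 -964/13; -964/13 1250/13]
step 1: y = z − H·x̄ = [-126/13]
step 1: S = H·P̄·Hᵀ + R = [1302/13]
step 1: K = P̄·Hᵀ·S⁻¹ = [482/651; -625/651]
step 1: x' = x̄ + K·y = [78/31, 50/31]
step 1: P' = (I − K·H)·P̄ = [7975/651 -1928/651; -1928/651 2500/651]
step 2: x̄ = F·x = [-72/31, -56/31]
step 2: P̄ = F·P·Fᵀ + Q = [43996/651 -15458/217; -15458/217 19542/217]
step 2: y = z − H·x̄ = [-118/31]
step 2: S = H·P̄·Hᵀ + R = [20410/217]
step 2: K = P̄·Hᵀ·S⁻¹ = [7729/10205; -9771/10205]
step 2: x' = x̄ + K·y = [-53122/10205, 18758/10205]
step 2: P' = (I − K·H)·P̄ = [417302/30615 -30916/10205; -30916/10205 39084/10205]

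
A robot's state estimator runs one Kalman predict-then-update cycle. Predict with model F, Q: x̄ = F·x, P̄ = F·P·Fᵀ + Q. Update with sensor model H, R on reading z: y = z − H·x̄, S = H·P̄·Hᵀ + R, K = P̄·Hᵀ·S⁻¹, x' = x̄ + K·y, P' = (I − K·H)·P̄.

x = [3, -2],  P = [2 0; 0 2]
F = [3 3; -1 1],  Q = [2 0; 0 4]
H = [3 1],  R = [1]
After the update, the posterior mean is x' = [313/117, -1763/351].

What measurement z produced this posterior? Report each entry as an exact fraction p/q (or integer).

x̄ = F·x = [3, -5]
P̄ = F·P·Fᵀ + Q = [38 0; 0 8]
S = H·P̄·Hᵀ + R = [351]
K = P̄·Hᵀ·S⁻¹ = [38/117; 8/351]
x' − x̄ = [-38/117, -8/351] = K·y
y = (KᵀK)⁻¹·Kᵀ·(x' − x̄) = [-1]
z = y + H·x̄ = [-1] + [4] = [3]

z = [3]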